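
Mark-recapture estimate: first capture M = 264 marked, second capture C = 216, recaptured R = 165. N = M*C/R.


N = M * C / R = 264 * 216 / 165 = 57024 / 165 = 345.60 ≈ 346

346 individuals


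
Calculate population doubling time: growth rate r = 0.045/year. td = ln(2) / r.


td = ln(2) / 0.045 = 0.693147 / 0.045 = 15.4033 ≈ 15.4 years

15.4 years


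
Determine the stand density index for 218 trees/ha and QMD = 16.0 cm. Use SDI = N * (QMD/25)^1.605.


QMD/25 = 16.0/25 = 0.64
(0.64)^1.605 = exp(1.605 * ln(0.64)) = exp(1.605 * (-0.446287)) = exp(-0.716291) = 0.488561
SDI = 218 * 0.488561 = 106.506 ≈ 107

107


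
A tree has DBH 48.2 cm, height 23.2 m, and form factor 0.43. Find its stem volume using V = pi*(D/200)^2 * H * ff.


(D/200)^2 = (48.2/200)^2 = 0.241^2 = 0.058081
BA = 3.141593 * 0.058081 = 0.182467 m^2
V = 0.182467 * 23.2 * 0.43 = 1.82029 ≈ 1.820 m^3

1.820 m^3


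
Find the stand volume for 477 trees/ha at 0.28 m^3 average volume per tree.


V_stand = 477 * 0.28 = 133.56 ≈ 133.6 m^3/ha

133.6 m^3/ha


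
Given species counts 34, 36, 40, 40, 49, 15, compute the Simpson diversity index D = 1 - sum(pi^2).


Total N = 34 + 36 + 40 + 40 + 49 + 15 = 214
Per-species terms:
  p = 34/214 = 0.158879; p^2 = 0.158879^2 = 0.025243
  p = 36/214 = 0.168224; p^2 = 0.168224^2 = 0.028299
  p = 40/214 = 0.186916; p^2 = 0.186916^2 = 0.034938
  p = 40/214 = 0.186916; p^2 = 0.186916^2 = 0.034938
  p = 49/214 = 0.228972; p^2 = 0.228972^2 = 0.052428
  p = 15/214 = 0.070093; p^2 = 0.070093^2 = 0.004913
sum(p^2) = 0.025243 + 0.028299 + 0.034938 + 0.034938 + 0.052428 + 0.004913 = 0.180759
D = 1 - 0.180759 = 0.819241 ≈ 0.8192

0.8192


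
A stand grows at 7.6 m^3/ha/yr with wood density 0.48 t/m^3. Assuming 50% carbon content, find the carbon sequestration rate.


C = 7.6 * 0.48 * 0.5 = 1.824 ≈ 1.82 t C/ha/yr

1.82 t C/ha/yr


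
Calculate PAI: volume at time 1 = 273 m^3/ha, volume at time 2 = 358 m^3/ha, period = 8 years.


PAI = (V2 - V1) / period = (358 - 273) / 8 = 85 / 8 = 10.6250 ≈ 10.63 m^3/ha/yr

10.63 m^3/ha/yr


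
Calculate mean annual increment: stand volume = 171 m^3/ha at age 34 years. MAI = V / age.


MAI = 171 / 34 = 5.0294 ≈ 5.03 m^3/ha/yr

5.03 m^3/ha/yr


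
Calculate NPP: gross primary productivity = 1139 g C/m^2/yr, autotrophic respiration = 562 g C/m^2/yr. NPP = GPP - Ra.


NPP = GPP - Ra = 1139 - 562 = 577 g C/m^2/yr

577 g C/m^2/yr


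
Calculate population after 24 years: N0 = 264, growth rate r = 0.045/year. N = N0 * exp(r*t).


r*t = 0.045 * 24 = 1.08
exp(1.08) = 2.94468
N = 264 * 2.94468 = 777.396 ≈ 777

777


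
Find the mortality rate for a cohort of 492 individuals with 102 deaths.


Mortality rate = 102 / 492 = 0.207317 ≈ 0.2073

0.2073


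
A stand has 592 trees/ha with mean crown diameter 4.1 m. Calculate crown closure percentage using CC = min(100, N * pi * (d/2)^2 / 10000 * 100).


(d/2)^2 = (4.1/2)^2 = 2.05^2 = 4.2025
Crown area = 3.141593 * 4.2025 = 13.2025 m^2
N * area / 10000 * 100 = 592 * 13.2025 / 10000 * 100 = 78.1588
CC = min(100, 78.1588) = 78.1588 ≈ 78.2%

78.2%


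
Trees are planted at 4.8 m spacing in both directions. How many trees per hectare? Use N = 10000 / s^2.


N = 10000 / 4.8^2 = 10000 / 23.04 = 434.028 ≈ 434 trees/ha

434 trees/ha


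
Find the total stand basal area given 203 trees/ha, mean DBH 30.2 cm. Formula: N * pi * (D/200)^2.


(D/200)^2 = (30.2/200)^2 = 0.151^2 = 0.022801
Individual BA = 3.141593 * 0.022801 = 0.0716315 m^2
Stand BA = 203 * 0.0716315 = 14.5412 ≈ 14.54 m^2/ha

14.54 m^2/ha


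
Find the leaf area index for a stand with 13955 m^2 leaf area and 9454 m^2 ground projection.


LAI = 13955 / 9454 = 1.4761 ≈ 1.48

1.48


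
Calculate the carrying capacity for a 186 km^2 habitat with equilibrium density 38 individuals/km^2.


K = 38 * 186 = 7068 individuals

7068 individuals


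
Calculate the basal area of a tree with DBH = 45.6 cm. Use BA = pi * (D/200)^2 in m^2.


D/200 = 45.6/200 = 0.228 m
(D/200)^2 = 0.228^2 = 0.051984
BA = 3.141593 * 0.051984 = 0.163313 ≈ 0.1633 m^2

0.1633 m^2


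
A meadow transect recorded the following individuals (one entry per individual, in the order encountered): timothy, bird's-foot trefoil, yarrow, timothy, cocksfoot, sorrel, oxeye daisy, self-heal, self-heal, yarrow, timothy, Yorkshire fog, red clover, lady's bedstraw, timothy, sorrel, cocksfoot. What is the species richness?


Total individuals logged = 17
Distinct species (count of individuals): timothy (4), bird's-foot trefoil (1), yarrow (2), cocksfoot (2), sorrel (2), oxeye daisy (1), self-heal (2), Yorkshire fog (1), red clover (1), lady's bedstraw (1)
Species richness = number of distinct species = 10

10


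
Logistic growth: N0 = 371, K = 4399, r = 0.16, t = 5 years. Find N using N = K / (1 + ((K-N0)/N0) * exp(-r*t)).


(K - N0)/N0 = (4399 - 371)/371 = 4028/371 = 10.8571
r*t = 0.16 * 5 = 0.8; exp(-0.8) = 0.449329
10.8571 * 0.449329 = 4.87841
1 + 4.87841 = 5.87841
N = 4399 / 5.87841 = 748.332 ≈ 748

748


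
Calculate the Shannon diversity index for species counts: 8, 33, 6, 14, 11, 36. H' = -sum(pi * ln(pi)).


Total N = 8 + 33 + 6 + 14 + 11 + 36 = 108
Per-species terms:
  p = 8/108 = 0.074074; ln(p) = -2.602691; p*ln(p) = 0.074074 * (-2.602691) = -0.192792
  p = 33/108 = 0.305556; ln(p) = -1.185622; p*ln(p) = 0.305556 * (-1.185622) = -0.362274
  p = 6/108 = 0.055556; ln(p) = -2.890364; p*ln(p) = 0.055556 * (-2.890364) = -0.160577
  p = 14/108 = 0.129630; ln(p) = -2.043071; p*ln(p) = 0.129630 * (-2.043071) = -0.264843
  p = 11/108 = 0.101852; ln(p) = -2.284234; p*ln(p) = 0.101852 * (-2.284234) = -0.232654
  p = 36/108 = 0.333333; ln(p) = -1.098613; p*ln(p) = 0.333333 * (-1.098613) = -0.366204
sum(p*ln(p)) = (-0.192792) + (-0.362274) + (-0.160577) + (-0.264843) + (-0.232654) + (-0.366204) = -1.579344
H' = -(-1.579344) = 1.579344 ≈ 1.5793

1.5793


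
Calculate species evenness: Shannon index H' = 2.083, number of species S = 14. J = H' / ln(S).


ln(14) = 2.63906
J = H' / ln(S) = 2.083 / 2.63906 = 0.789296 ≈ 0.7893

0.7893


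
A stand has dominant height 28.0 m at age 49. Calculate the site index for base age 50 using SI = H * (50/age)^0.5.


50/49 = 1.02041
(1.02041)^0.5 = 1.01015
SI = 28.0 * 1.01015 = 28.2842 ≈ 28.3 m

28.3 m


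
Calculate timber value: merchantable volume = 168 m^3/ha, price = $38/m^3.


Value = 168 * 38 = $6384/ha

$6384/ha


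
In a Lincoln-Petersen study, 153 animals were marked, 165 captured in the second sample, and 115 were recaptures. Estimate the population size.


N = M * C / R = 153 * 165 / 115 = 25245 / 115 = 219.52 ≈ 220

220 individuals


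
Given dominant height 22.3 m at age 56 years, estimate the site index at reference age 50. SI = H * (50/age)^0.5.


50/56 = 0.892857
(0.892857)^0.5 = 0.944911
SI = 22.3 * 0.944911 = 21.0715 ≈ 21.1 m

21.1 m


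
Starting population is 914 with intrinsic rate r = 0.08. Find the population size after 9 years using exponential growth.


r*t = 0.08 * 9 = 0.72
exp(0.72) = 2.05443
N = 914 * 2.05443 = 1877.75 ≈ 1878

1878


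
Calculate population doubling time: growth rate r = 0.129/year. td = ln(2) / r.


td = ln(2) / 0.129 = 0.693147 / 0.129 = 5.37323 ≈ 5.4 years

5.4 years


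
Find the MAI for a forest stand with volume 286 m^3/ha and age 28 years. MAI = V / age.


MAI = 286 / 28 = 10.2143 ≈ 10.21 m^3/ha/yr

10.21 m^3/ha/yr


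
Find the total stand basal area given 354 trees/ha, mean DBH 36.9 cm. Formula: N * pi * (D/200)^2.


(D/200)^2 = (36.9/200)^2 = 0.1845^2 = 0.03404025
Individual BA = 3.141593 * 0.03404025 = 0.106941 m^2
Stand BA = 354 * 0.106941 = 37.8571 ≈ 37.86 m^2/ha

37.86 m^2/ha


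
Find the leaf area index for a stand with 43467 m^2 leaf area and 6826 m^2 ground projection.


LAI = 43467 / 6826 = 6.3679 ≈ 6.37

6.37


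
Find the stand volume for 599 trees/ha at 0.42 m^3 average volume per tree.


V_stand = 599 * 0.42 = 251.58 ≈ 251.6 m^3/ha

251.6 m^3/ha


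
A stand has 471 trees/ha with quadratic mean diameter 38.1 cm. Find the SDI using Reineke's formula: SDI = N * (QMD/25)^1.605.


QMD/25 = 38.1/25 = 1.524
(1.524)^1.605 = exp(1.605 * ln(1.524)) = exp(1.605 * 0.421338) = exp(0.676247) = 1.96648
SDI = 471 * 1.96648 = 926.212 ≈ 926

926


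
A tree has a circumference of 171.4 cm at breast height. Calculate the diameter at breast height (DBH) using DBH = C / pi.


DBH = C / pi = 171.4 / 3.141593 = 54.5583 ≈ 54.56 cm

54.56 cm


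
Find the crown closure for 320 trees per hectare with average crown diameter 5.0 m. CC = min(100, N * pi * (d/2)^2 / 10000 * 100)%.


(d/2)^2 = (5.0/2)^2 = 2.5^2 = 6.25
Crown area = 3.141593 * 6.25 = 19.6350 m^2
N * area / 10000 * 100 = 320 * 19.6350 / 10000 * 100 = 62.8320
CC = min(100, 62.8320) = 62.8320 ≈ 62.8%

62.8%


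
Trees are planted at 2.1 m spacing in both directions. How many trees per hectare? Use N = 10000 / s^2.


N = 10000 / 2.1^2 = 10000 / 4.41 = 2267.57 ≈ 2268 trees/ha

2268 trees/ha


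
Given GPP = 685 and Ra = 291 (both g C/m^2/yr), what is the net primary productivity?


NPP = GPP - Ra = 685 - 291 = 394 g C/m^2/yr

394 g C/m^2/yr


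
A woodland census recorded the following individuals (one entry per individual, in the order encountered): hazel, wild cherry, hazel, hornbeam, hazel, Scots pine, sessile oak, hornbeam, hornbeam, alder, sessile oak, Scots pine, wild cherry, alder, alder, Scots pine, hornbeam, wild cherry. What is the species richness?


Total individuals logged = 18
Distinct species (count of individuals): hazel (3), wild cherry (3), hornbeam (4), Scots pine (3), sessile oak (2), alder (3)
Species richness = number of distinct species = 6

6


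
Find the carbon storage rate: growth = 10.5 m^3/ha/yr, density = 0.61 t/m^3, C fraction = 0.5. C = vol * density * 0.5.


C = 10.5 * 0.61 * 0.5 = 3.2025 ≈ 3.20 t C/ha/yr

3.20 t C/ha/yr


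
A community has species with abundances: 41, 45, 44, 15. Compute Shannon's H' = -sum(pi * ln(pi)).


Total N = 41 + 45 + 44 + 15 = 145
Per-species terms:
  p = 41/145 = 0.282759; ln(p) = -1.263160; p*ln(p) = 0.282759 * (-1.263160) = -0.357170
  p = 45/145 = 0.310345; ln(p) = -1.170071; p*ln(p) = 0.310345 * (-1.170071) = -0.363126
  p = 44/145 = 0.303448; ln(p) = -1.192545; p*ln(p) = 0.303448 * (-1.192545) = -0.361875
  p = 15/145 = 0.103448; ln(p) = -2.268686; p*ln(p) = 0.103448 * (-2.268686) = -0.234691
sum(p*ln(p)) = (-0.357170) + (-0.363126) + (-0.361875) + (-0.234691) = -1.316862
H' = -(-1.316862) = 1.316862 ≈ 1.3169

1.3169


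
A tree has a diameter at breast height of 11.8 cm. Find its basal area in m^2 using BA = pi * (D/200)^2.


D/200 = 11.8/200 = 0.059 m
(D/200)^2 = 0.059^2 = 0.003481
BA = 3.141593 * 0.003481 = 0.0109359 ≈ 0.0109 m^2

0.0109 m^2


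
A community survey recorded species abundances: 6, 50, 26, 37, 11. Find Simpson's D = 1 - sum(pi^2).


Total N = 6 + 50 + 26 + 37 + 11 = 130
Per-species terms:
  p = 6/130 = 0.046154; p^2 = 0.046154^2 = 0.002130
  p = 50/130 = 0.384615; p^2 = 0.384615^2 = 0.147929
  p = 26/130 = 0.200000; p^2 = 0.200000^2 = 0.040000
  p = 37/130 = 0.284615; p^2 = 0.284615^2 = 0.081006
  p = 11/130 = 0.084615; p^2 = 0.084615^2 = 0.007160
sum(p^2) = 0.002130 + 0.147929 + 0.040000 + 0.081006 + 0.007160 = 0.278225
D = 1 - 0.278225 = 0.721775 ≈ 0.7218

0.7218


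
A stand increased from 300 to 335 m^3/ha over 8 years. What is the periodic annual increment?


PAI = (V2 - V1) / period = (335 - 300) / 8 = 35 / 8 = 4.3750 ≈ 4.38 m^3/ha/yr

4.38 m^3/ha/yr


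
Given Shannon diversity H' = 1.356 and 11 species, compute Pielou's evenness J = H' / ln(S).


ln(11) = 2.39790
J = H' / ln(S) = 1.356 / 2.39790 = 0.565495 ≈ 0.5655

0.5655


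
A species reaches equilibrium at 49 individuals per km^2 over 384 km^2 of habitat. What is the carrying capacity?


K = 49 * 384 = 18816 individuals

18816 individuals


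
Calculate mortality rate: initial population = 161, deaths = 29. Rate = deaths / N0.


Mortality rate = 29 / 161 = 0.180124 ≈ 0.1801

0.1801


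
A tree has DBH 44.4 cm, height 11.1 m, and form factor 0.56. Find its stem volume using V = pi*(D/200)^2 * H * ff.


(D/200)^2 = (44.4/200)^2 = 0.222^2 = 0.049284
BA = 3.141593 * 0.049284 = 0.154830 m^2
V = 0.154830 * 11.1 * 0.56 = 0.962423 ≈ 0.962 m^3

0.962 m^3


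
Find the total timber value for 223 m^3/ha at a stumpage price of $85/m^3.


Value = 223 * 85 = $18955/ha

$18955/ha


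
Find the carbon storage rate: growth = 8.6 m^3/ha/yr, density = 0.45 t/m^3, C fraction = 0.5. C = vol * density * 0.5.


C = 8.6 * 0.45 * 0.5 = 1.935 ≈ 1.94 t C/ha/yr

1.94 t C/ha/yr


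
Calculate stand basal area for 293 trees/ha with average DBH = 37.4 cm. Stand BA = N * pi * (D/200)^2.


(D/200)^2 = (37.4/200)^2 = 0.187^2 = 0.034969
Individual BA = 3.141593 * 0.034969 = 0.109858 m^2
Stand BA = 293 * 0.109858 = 32.1884 ≈ 32.19 m^2/ha

32.19 m^2/ha


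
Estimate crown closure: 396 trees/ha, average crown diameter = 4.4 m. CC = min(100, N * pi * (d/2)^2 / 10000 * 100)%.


(d/2)^2 = (4.4/2)^2 = 2.2^2 = 4.84
Crown area = 3.141593 * 4.84 = 15.2053 m^2
N * area / 10000 * 100 = 396 * 15.2053 / 10000 * 100 = 60.2130
CC = min(100, 60.2130) = 60.2130 ≈ 60.2%

60.2%


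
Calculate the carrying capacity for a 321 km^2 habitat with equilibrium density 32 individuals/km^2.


K = 32 * 321 = 10272 individuals

10272 individuals


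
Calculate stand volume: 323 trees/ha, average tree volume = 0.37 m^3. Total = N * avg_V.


V_stand = 323 * 0.37 = 119.51 ≈ 119.5 m^3/ha

119.5 m^3/ha


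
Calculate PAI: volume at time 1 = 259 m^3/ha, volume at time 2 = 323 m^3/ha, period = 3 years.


PAI = (V2 - V1) / period = (323 - 259) / 3 = 64 / 3 = 21.3333 ≈ 21.33 m^3/ha/yr

21.33 m^3/ha/yr


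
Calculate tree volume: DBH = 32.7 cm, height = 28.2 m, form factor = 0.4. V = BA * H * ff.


(D/200)^2 = (32.7/200)^2 = 0.1635^2 = 0.02673225
BA = 3.141593 * 0.02673225 = 0.0839818 m^2
V = 0.0839818 * 28.2 * 0.4 = 0.947315 ≈ 0.947 m^3

0.947 m^3


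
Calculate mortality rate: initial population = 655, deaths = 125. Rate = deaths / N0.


Mortality rate = 125 / 655 = 0.190840 ≈ 0.1908

0.1908


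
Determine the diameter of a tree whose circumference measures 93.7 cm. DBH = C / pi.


DBH = C / pi = 93.7 / 3.141593 = 29.8256 ≈ 29.83 cm

29.83 cm


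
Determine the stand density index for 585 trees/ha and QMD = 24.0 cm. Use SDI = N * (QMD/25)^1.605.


QMD/25 = 24.0/25 = 0.96
(0.96)^1.605 = exp(1.605 * ln(0.96)) = exp(1.605 * (-0.0408220)) = exp(-0.0655193) = 0.936581
SDI = 585 * 0.936581 = 547.900 ≈ 548

548


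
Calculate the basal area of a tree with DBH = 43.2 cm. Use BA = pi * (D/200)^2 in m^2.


D/200 = 43.2/200 = 0.216 m
(D/200)^2 = 0.216^2 = 0.046656
BA = 3.141593 * 0.046656 = 0.146574 ≈ 0.1466 m^2

0.1466 m^2


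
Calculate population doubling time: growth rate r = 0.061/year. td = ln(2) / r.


td = ln(2) / 0.061 = 0.693147 / 0.061 = 11.3631 ≈ 11.4 years

11.4 years


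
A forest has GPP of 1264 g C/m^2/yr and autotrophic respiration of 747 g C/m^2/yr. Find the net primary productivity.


NPP = GPP - Ra = 1264 - 747 = 517 g C/m^2/yr

517 g C/m^2/yr


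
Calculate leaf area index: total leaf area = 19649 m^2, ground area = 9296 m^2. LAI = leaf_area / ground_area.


LAI = 19649 / 9296 = 2.1137 ≈ 2.11

2.11


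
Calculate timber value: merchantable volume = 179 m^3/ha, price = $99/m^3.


Value = 179 * 99 = $17721/ha

$17721/ha


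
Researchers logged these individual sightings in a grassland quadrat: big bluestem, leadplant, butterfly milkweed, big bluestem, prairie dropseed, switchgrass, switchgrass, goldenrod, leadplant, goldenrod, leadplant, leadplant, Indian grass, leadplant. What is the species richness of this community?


Total individuals logged = 14
Distinct species (count of individuals): big bluestem (2), leadplant (5), butterfly milkweed (1), prairie dropseed (1), switchgrass (2), goldenrod (2), Indian grass (1)
Species richness = number of distinct species = 7

7


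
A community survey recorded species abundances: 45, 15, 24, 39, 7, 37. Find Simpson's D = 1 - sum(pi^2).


Total N = 45 + 15 + 24 + 39 + 7 + 37 = 167
Per-species terms:
  p = 45/167 = 0.269461; p^2 = 0.269461^2 = 0.072609
  p = 15/167 = 0.089820; p^2 = 0.089820^2 = 0.008068
  p = 24/167 = 0.143713; p^2 = 0.143713^2 = 0.020653
  p = 39/167 = 0.233533; p^2 = 0.233533^2 = 0.054538
  p = 7/167 = 0.041916; p^2 = 0.041916^2 = 0.001757
  p = 37/167 = 0.221557; p^2 = 0.221557^2 = 0.049088
sum(p^2) = 0.072609 + 0.008068 + 0.020653 + 0.054538 + 0.001757 + 0.049088 = 0.206713
D = 1 - 0.206713 = 0.793287 ≈ 0.7933

0.7933


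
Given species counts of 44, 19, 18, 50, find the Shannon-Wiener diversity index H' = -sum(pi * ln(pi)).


Total N = 44 + 19 + 18 + 50 = 131
Per-species terms:
  p = 44/131 = 0.335878; ln(p) = -1.091007; p*ln(p) = 0.335878 * (-1.091007) = -0.366445
  p = 19/131 = 0.145038; ln(p) = -1.930760; p*ln(p) = 0.145038 * (-1.930760) = -0.280034
  p = 18/131 = 0.137405; ln(p) = -1.984823; p*ln(p) = 0.137405 * (-1.984823) = -0.272725
  p = 50/131 = 0.381679; ln(p) = -0.963175; p*ln(p) = 0.381679 * (-0.963175) = -0.367624
sum(p*ln(p)) = (-0.366445) + (-0.280034) + (-0.272725) + (-0.367624) = -1.286828
H' = -(-1.286828) = 1.286828 ≈ 1.2868

1.2868


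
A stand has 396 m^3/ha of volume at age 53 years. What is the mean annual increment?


MAI = 396 / 53 = 7.4717 ≈ 7.47 m^3/ha/yr

7.47 m^3/ha/yr


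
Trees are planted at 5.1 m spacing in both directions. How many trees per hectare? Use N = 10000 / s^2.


N = 10000 / 5.1^2 = 10000 / 26.01 = 384.468 ≈ 384 trees/ha

384 trees/ha


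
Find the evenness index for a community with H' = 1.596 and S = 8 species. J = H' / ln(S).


ln(8) = 2.07944
J = H' / ln(S) = 1.596 / 2.07944 = 0.767514 ≈ 0.7675

0.7675


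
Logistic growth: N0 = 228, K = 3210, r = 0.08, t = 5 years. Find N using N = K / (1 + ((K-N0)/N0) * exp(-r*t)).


(K - N0)/N0 = (3210 - 228)/228 = 2982/228 = 13.0789
r*t = 0.08 * 5 = 0.4; exp(-0.4) = 0.670320
13.0789 * 0.670320 = 8.76705
1 + 8.76705 = 9.76705
N = 3210 / 9.76705 = 328.656 ≈ 329

329


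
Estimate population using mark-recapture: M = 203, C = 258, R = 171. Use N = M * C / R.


N = M * C / R = 203 * 258 / 171 = 52374 / 171 = 306.28 ≈ 306

306 individuals


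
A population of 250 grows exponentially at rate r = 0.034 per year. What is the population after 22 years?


r*t = 0.034 * 22 = 0.748
exp(0.748) = 2.11277
N = 250 * 2.11277 = 528.193 ≈ 528

528


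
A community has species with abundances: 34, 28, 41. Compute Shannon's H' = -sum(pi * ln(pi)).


Total N = 34 + 28 + 41 = 103
Per-species terms:
  p = 34/103 = 0.330097; ln(p) = -1.108369; p*ln(p) = 0.330097 * (-1.108369) = -0.365869
  p = 28/103 = 0.271845; ln(p) = -1.302523; p*ln(p) = 0.271845 * (-1.302523) = -0.354084
  p = 41/103 = 0.398058; ln(p) = -0.921158; p*ln(p) = 0.398058 * (-0.921158) = -0.366674
sum(p*ln(p)) = (-0.365869) + (-0.354084) + (-0.366674) = -1.086627
H' = -(-1.086627) = 1.086627 ≈ 1.0866

1.0866


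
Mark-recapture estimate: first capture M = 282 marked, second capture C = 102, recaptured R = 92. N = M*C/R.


N = M * C / R = 282 * 102 / 92 = 28764 / 92 = 312.65 ≈ 313

313 individuals


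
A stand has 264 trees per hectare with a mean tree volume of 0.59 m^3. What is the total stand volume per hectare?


V_stand = 264 * 0.59 = 155.76 ≈ 155.8 m^3/ha

155.8 m^3/ha


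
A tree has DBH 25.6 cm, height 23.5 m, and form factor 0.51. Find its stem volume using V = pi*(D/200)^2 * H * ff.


(D/200)^2 = (25.6/200)^2 = 0.128^2 = 0.016384
BA = 3.141593 * 0.016384 = 0.0514719 m^2
V = 0.0514719 * 23.5 * 0.51 = 0.616891 ≈ 0.617 m^3

0.617 m^3


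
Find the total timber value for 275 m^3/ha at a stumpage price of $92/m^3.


Value = 275 * 92 = $25300/ha

$25300/ha


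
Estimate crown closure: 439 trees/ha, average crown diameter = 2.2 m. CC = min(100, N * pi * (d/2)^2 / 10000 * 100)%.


(d/2)^2 = (2.2/2)^2 = 1.1^2 = 1.21
Crown area = 3.141593 * 1.21 = 3.80133 m^2
N * area / 10000 * 100 = 439 * 3.80133 / 10000 * 100 = 16.6878
CC = min(100, 16.6878) = 16.6878 ≈ 16.7%

16.7%


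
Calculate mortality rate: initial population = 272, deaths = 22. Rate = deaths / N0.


Mortality rate = 22 / 272 = 0.080882 ≈ 0.0809

0.0809


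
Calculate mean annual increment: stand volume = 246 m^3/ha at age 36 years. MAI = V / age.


MAI = 246 / 36 = 6.8333 ≈ 6.83 m^3/ha/yr

6.83 m^3/ha/yr


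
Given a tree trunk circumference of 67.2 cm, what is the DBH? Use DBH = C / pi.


DBH = C / pi = 67.2 / 3.141593 = 21.3904 ≈ 21.39 cm

21.39 cm


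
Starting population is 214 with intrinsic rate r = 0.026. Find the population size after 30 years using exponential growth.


r*t = 0.026 * 30 = 0.78
exp(0.78) = 2.18147
N = 214 * 2.18147 = 466.835 ≈ 467

467


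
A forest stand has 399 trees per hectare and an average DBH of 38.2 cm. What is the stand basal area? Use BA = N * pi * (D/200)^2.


(D/200)^2 = (38.2/200)^2 = 0.191^2 = 0.036481
Individual BA = 3.141593 * 0.036481 = 0.114608 m^2
Stand BA = 399 * 0.114608 = 45.7286 ≈ 45.73 m^2/ha

45.73 m^2/ha


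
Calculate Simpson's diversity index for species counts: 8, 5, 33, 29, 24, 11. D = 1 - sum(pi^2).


Total N = 8 + 5 + 33 + 29 + 24 + 11 = 110
Per-species terms:
  p = 8/110 = 0.072727; p^2 = 0.072727^2 = 0.005289
  p = 5/110 = 0.045455; p^2 = 0.045455^2 = 0.002066
  p = 33/110 = 0.300000; p^2 = 0.300000^2 = 0.090000
  p = 29/110 = 0.263636; p^2 = 0.263636^2 = 0.069504
  p = 24/110 = 0.218182; p^2 = 0.218182^2 = 0.047603
  p = 11/110 = 0.100000; p^2 = 0.100000^2 = 0.010000
sum(p^2) = 0.005289 + 0.002066 + 0.090000 + 0.069504 + 0.047603 + 0.010000 = 0.224462
D = 1 - 0.224462 = 0.775538 ≈ 0.7755

0.7755


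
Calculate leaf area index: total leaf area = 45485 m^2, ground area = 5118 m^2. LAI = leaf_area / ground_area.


LAI = 45485 / 5118 = 8.8873 ≈ 8.89

8.89


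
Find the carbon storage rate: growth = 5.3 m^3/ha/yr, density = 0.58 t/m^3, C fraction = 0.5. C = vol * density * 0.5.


C = 5.3 * 0.58 * 0.5 = 1.537 ≈ 1.54 t C/ha/yr

1.54 t C/ha/yr


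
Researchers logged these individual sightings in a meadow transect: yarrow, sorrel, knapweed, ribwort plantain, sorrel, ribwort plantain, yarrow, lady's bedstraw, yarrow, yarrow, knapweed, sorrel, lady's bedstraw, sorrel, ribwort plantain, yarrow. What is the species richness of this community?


Total individuals logged = 16
Distinct species (count of individuals): yarrow (5), sorrel (4), knapweed (2), ribwort plantain (3), lady's bedstraw (2)
Species richness = number of distinct species = 5

5


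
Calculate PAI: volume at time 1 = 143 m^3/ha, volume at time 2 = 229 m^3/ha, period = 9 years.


PAI = (V2 - V1) / period = (229 - 143) / 9 = 86 / 9 = 9.5556 ≈ 9.56 m^3/ha/yr

9.56 m^3/ha/yr


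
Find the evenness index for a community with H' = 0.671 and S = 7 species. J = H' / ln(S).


ln(7) = 1.94591
J = H' / ln(S) = 0.671 / 1.94591 = 0.344826 ≈ 0.3448

0.3448


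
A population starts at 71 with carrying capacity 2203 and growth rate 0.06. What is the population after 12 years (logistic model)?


(K - N0)/N0 = (2203 - 71)/71 = 2132/71 = 30.0282
r*t = 0.06 * 12 = 0.72; exp(-0.72) = 0.486752
30.0282 * 0.486752 = 14.6163
1 + 14.6163 = 15.6163
N = 2203 / 15.6163 = 141.071 ≈ 141

141


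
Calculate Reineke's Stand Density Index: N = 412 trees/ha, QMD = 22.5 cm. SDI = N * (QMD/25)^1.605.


QMD/25 = 22.5/25 = 0.9
(0.9)^1.605 = exp(1.605 * ln(0.9)) = exp(1.605 * (-0.105361)) = exp(-0.169104) = 0.844421
SDI = 412 * 0.844421 = 347.901 ≈ 348

348


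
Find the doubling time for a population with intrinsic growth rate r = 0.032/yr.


td = ln(2) / 0.032 = 0.693147 / 0.032 = 21.6608 ≈ 21.7 years

21.7 years


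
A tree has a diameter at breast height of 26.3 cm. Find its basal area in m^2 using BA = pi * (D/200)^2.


D/200 = 26.3/200 = 0.1315 m
(D/200)^2 = 0.1315^2 = 0.01729225
BA = 3.141593 * 0.01729225 = 0.0543252 ≈ 0.0543 m^2

0.0543 m^2


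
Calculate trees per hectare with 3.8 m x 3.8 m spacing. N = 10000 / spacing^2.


N = 10000 / 3.8^2 = 10000 / 14.44 = 692.521 ≈ 693 trees/ha

693 trees/ha


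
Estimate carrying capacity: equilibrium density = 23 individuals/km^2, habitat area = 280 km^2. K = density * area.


K = 23 * 280 = 6440 individuals

6440 individuals


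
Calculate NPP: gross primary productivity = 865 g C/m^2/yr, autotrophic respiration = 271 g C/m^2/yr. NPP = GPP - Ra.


NPP = GPP - Ra = 865 - 271 = 594 g C/m^2/yr

594 g C/m^2/yr


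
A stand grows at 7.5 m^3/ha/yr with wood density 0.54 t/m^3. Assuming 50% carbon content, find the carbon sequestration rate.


C = 7.5 * 0.54 * 0.5 = 2.025 ≈ 2.03 t C/ha/yr

2.03 t C/ha/yr


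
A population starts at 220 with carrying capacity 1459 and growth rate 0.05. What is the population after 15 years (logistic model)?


(K - N0)/N0 = (1459 - 220)/220 = 1239/220 = 5.63182
r*t = 0.05 * 15 = 0.75; exp(-0.75) = 0.472367
5.63182 * 0.472367 = 2.66029
1 + 2.66029 = 3.66029
N = 1459 / 3.66029 = 398.602 ≈ 399

399


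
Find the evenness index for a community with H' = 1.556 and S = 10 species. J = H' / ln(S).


ln(10) = 2.30259
J = H' / ln(S) = 1.556 / 2.30259 = 0.675761 ≈ 0.6758

0.6758


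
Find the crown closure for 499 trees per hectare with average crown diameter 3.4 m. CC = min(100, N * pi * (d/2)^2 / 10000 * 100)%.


(d/2)^2 = (3.4/2)^2 = 1.7^2 = 2.89
Crown area = 3.141593 * 2.89 = 9.07920 m^2
N * area / 10000 * 100 = 499 * 9.07920 / 10000 * 100 = 45.3052
CC = min(100, 45.3052) = 45.3052 ≈ 45.3%

45.3%


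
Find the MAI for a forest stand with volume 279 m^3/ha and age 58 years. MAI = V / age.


MAI = 279 / 58 = 4.8103 ≈ 4.81 m^3/ha/yr

4.81 m^3/ha/yr


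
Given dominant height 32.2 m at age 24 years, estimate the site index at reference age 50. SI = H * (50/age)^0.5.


50/24 = 2.08333
(2.08333)^0.5 = 1.44337
SI = 32.2 * 1.44337 = 46.4765 ≈ 46.5 m

46.5 m


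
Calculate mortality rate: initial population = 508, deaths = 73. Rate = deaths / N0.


Mortality rate = 73 / 508 = 0.143701 ≈ 0.1437

0.1437


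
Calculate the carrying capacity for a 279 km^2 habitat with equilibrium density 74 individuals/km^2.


K = 74 * 279 = 20646 individuals

20646 individuals


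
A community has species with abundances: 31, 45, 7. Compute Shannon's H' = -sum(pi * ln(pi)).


Total N = 31 + 45 + 7 = 83
Per-species terms:
  p = 31/83 = 0.373494; ln(p) = -0.984853; p*ln(p) = 0.373494 * (-0.984853) = -0.367837
  p = 45/83 = 0.542169; ln(p) = -0.612178; p*ln(p) = 0.542169 * (-0.612178) = -0.331904
  p = 7/83 = 0.084337; ln(p) = -2.472935; p*ln(p) = 0.084337 * (-2.472935) = -0.208560
sum(p*ln(p)) = (-0.367837) + (-0.331904) + (-0.208560) = -0.908301
H' = -(-0.908301) = 0.908301 ≈ 0.9083

0.9083


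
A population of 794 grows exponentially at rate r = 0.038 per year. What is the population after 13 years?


r*t = 0.038 * 13 = 0.494
exp(0.494) = 1.63886
N = 794 * 1.63886 = 1301.25 ≈ 1301

1301


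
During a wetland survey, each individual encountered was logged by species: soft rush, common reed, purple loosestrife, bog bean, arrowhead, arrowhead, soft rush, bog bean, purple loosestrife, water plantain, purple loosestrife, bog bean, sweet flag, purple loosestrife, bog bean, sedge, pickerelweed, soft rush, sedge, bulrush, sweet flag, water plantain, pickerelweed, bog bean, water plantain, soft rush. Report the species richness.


Total individuals logged = 26
Distinct species (count of individuals): soft rush (4), common reed (1), purple loosestrife (4), bog bean (5), arrowhead (2), water plantain (3), sweet flag (2), sedge (2), pickerelweed (2), bulrush (1)
Species richness = number of distinct species = 10

10


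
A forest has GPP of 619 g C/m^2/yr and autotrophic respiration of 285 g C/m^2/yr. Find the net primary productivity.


NPP = GPP - Ra = 619 - 285 = 334 g C/m^2/yr

334 g C/m^2/yr


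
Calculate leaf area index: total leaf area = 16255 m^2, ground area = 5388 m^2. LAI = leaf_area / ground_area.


LAI = 16255 / 5388 = 3.0169 ≈ 3.02

3.02


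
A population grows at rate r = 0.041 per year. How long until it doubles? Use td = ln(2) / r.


td = ln(2) / 0.041 = 0.693147 / 0.041 = 16.9060 ≈ 16.9 years

16.9 years


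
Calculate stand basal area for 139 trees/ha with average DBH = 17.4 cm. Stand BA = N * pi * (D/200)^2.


(D/200)^2 = (17.4/200)^2 = 0.087^2 = 0.007569
Individual BA = 3.141593 * 0.007569 = 0.0237787 m^2
Stand BA = 139 * 0.0237787 = 3.30524 ≈ 3.31 m^2/ha

3.31 m^2/ha


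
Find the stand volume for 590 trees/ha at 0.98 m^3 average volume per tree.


V_stand = 590 * 0.98 = 578.2 m^3/ha

578.2 m^3/ha


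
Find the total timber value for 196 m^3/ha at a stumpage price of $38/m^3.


Value = 196 * 38 = $7448/ha

$7448/ha


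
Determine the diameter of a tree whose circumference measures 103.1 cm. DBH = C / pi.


DBH = C / pi = 103.1 / 3.141593 = 32.8177 ≈ 32.82 cm

32.82 cm


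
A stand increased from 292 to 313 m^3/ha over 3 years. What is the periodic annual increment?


PAI = (V2 - V1) / period = (313 - 292) / 3 = 21 / 3 = 7.00 m^3/ha/yr

7.00 m^3/ha/yr


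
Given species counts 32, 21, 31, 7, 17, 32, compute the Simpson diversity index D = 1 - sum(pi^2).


Total N = 32 + 21 + 31 + 7 + 17 + 32 = 140
Per-species terms:
  p = 32/140 = 0.228571; p^2 = 0.228571^2 = 0.052245
  p = 21/140 = 0.150000; p^2 = 0.150000^2 = 0.022500
  p = 31/140 = 0.221429; p^2 = 0.221429^2 = 0.049031
  p = 7/140 = 0.050000; p^2 = 0.050000^2 = 0.002500
  p = 17/140 = 0.121429; p^2 = 0.121429^2 = 0.014745
  p = 32/140 = 0.228571; p^2 = 0.228571^2 = 0.052245
sum(p^2) = 0.052245 + 0.022500 + 0.049031 + 0.002500 + 0.014745 + 0.052245 = 0.193266
D = 1 - 0.193266 = 0.806734 ≈ 0.8067

0.8067


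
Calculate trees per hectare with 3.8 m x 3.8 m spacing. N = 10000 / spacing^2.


N = 10000 / 3.8^2 = 10000 / 14.44 = 692.521 ≈ 693 trees/ha

693 trees/ha


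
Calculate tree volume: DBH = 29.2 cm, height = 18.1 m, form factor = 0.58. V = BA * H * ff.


(D/200)^2 = (29.2/200)^2 = 0.146^2 = 0.021316
BA = 3.141593 * 0.021316 = 0.0669662 m^2
V = 0.0669662 * 18.1 * 0.58 = 0.703011 ≈ 0.703 m^3

0.703 m^3


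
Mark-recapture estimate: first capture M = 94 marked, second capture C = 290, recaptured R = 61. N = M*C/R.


N = M * C / R = 94 * 290 / 61 = 27260 / 61 = 446.89 ≈ 447

447 individuals


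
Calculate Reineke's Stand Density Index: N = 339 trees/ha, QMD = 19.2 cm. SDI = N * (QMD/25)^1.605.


QMD/25 = 19.2/25 = 0.768
(0.768)^1.605 = exp(1.605 * ln(0.768)) = exp(1.605 * (-0.263966)) = exp(-0.423665) = 0.654643
SDI = 339 * 0.654643 = 221.924 ≈ 222

222


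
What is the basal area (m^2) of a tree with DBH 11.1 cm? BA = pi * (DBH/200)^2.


D/200 = 11.1/200 = 0.0555 m
(D/200)^2 = 0.0555^2 = 0.00308025
BA = 3.141593 * 0.00308025 = 0.00967689 ≈ 0.0097 m^2

0.0097 m^2


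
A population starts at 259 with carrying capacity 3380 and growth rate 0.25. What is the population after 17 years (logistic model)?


(K - N0)/N0 = (3380 - 259)/259 = 3121/259 = 12.0502
r*t = 0.25 * 17 = 4.25; exp(-4.25) = 0.0142642
12.0502 * 0.0142642 = 0.171886
1 + 0.171886 = 1.17189
N = 3380 / 1.17189 = 2884.23 ≈ 2884

2884


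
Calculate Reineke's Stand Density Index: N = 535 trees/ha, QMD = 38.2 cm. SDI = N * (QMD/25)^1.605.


QMD/25 = 38.2/25 = 1.528
(1.528)^1.605 = exp(1.605 * ln(1.528)) = exp(1.605 * 0.423960) = exp(0.680456) = 1.97478
SDI = 535 * 1.97478 = 1056.51 ≈ 1057

1057


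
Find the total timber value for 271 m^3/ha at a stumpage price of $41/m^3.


Value = 271 * 41 = $11111/ha

$11111/ha


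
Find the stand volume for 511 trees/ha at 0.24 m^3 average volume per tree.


V_stand = 511 * 0.24 = 122.64 ≈ 122.6 m^3/ha

122.6 m^3/ha


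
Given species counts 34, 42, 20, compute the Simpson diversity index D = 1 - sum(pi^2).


Total N = 34 + 42 + 20 = 96
Per-species terms:
  p = 34/96 = 0.354167; p^2 = 0.354167^2 = 0.125434
  p = 42/96 = 0.437500; p^2 = 0.437500^2 = 0.191406
  p = 20/96 = 0.208333; p^2 = 0.208333^2 = 0.043403
sum(p^2) = 0.125434 + 0.191406 + 0.043403 = 0.360243
D = 1 - 0.360243 = 0.639757 ≈ 0.6398

0.6398


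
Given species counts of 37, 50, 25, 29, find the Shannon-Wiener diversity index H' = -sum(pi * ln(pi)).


Total N = 37 + 50 + 25 + 29 = 141
Per-species terms:
  p = 37/141 = 0.262411; ln(p) = -1.337843; p*ln(p) = 0.262411 * (-1.337843) = -0.351065
  p = 50/141 = 0.354610; ln(p) = -1.036737; p*ln(p) = 0.354610 * (-1.036737) = -0.367637
  p = 25/141 = 0.177305; ln(p) = -1.729884; p*ln(p) = 0.177305 * (-1.729884) = -0.306717
  p = 29/141 = 0.205674; ln(p) = -1.581463; p*ln(p) = 0.205674 * (-1.581463) = -0.325266
sum(p*ln(p)) = (-0.351065) + (-0.367637) + (-0.306717) + (-0.325266) = -1.350685
H' = -(-1.350685) = 1.350685 ≈ 1.3507

1.3507


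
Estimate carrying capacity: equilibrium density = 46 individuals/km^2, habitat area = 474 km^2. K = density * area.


K = 46 * 474 = 21804 individuals

21804 individuals


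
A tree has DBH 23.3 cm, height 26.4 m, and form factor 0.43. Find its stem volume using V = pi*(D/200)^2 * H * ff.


(D/200)^2 = (23.3/200)^2 = 0.1165^2 = 0.01357225
BA = 3.141593 * 0.01357225 = 0.0426385 m^2
V = 0.0426385 * 26.4 * 0.43 = 0.484032 ≈ 0.484 m^3

0.484 m^3


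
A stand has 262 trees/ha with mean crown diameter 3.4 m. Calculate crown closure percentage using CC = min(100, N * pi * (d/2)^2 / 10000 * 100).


(d/2)^2 = (3.4/2)^2 = 1.7^2 = 2.89
Crown area = 3.141593 * 2.89 = 9.07920 m^2
N * area / 10000 * 100 = 262 * 9.07920 / 10000 * 100 = 23.7875
CC = min(100, 23.7875) = 23.7875 ≈ 23.8%

23.8%


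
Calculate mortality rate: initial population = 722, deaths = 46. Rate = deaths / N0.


Mortality rate = 46 / 722 = 0.063712 ≈ 0.0637

0.0637


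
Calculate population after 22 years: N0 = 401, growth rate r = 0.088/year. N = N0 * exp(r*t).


r*t = 0.088 * 22 = 1.936
exp(1.936) = 6.93097
N = 401 * 6.93097 = 2779.32 ≈ 2779

2779


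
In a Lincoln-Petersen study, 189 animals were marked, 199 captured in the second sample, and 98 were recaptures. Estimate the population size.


N = M * C / R = 189 * 199 / 98 = 37611 / 98 = 383.79 ≈ 384

384 individuals


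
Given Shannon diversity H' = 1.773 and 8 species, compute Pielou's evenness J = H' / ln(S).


ln(8) = 2.07944
J = H' / ln(S) = 1.773 / 2.07944 = 0.852633 ≈ 0.8526

0.8526


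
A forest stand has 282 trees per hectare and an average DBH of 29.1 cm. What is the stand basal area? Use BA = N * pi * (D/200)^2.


(D/200)^2 = (29.1/200)^2 = 0.1455^2 = 0.02117025
Individual BA = 3.141593 * 0.02117025 = 0.0665083 m^2
Stand BA = 282 * 0.0665083 = 18.7553 ≈ 18.76 m^2/ha

18.76 m^2/ha


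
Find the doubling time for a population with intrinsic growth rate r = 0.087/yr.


td = ln(2) / 0.087 = 0.693147 / 0.087 = 7.96721 ≈ 8.0 years

8.0 years


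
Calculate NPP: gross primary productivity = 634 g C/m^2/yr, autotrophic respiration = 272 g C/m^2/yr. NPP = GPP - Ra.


NPP = GPP - Ra = 634 - 272 = 362 g C/m^2/yr

362 g C/m^2/yr


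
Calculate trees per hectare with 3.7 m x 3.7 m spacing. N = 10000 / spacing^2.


N = 10000 / 3.7^2 = 10000 / 13.69 = 730.460 ≈ 730 trees/ha

730 trees/ha


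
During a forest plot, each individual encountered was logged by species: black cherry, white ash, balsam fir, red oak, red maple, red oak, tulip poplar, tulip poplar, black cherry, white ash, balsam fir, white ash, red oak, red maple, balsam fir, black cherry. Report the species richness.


Total individuals logged = 16
Distinct species (count of individuals): black cherry (3), white ash (3), balsam fir (3), red oak (3), red maple (2), tulip poplar (2)
Species richness = number of distinct species = 6

6


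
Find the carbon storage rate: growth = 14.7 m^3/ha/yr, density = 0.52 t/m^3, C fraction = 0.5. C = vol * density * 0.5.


C = 14.7 * 0.52 * 0.5 = 3.822 ≈ 3.82 t C/ha/yr

3.82 t C/ha/yr


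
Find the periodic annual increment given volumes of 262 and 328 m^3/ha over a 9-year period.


PAI = (V2 - V1) / period = (328 - 262) / 9 = 66 / 9 = 7.3333 ≈ 7.33 m^3/ha/yr

7.33 m^3/ha/yr


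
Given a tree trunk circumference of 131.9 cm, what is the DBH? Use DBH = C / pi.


DBH = C / pi = 131.9 / 3.141593 = 41.9851 ≈ 41.99 cm

41.99 cm


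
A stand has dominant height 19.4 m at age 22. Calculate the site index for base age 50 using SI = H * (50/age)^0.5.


50/22 = 2.27273
(2.27273)^0.5 = 1.50756
SI = 19.4 * 1.50756 = 29.2467 ≈ 29.2 m

29.2 m


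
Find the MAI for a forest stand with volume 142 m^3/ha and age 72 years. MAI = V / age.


MAI = 142 / 72 = 1.9722 ≈ 1.97 m^3/ha/yr

1.97 m^3/ha/yr


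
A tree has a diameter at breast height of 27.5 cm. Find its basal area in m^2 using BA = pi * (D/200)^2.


D/200 = 27.5/200 = 0.1375 m
(D/200)^2 = 0.1375^2 = 0.01890625
BA = 3.141593 * 0.01890625 = 0.0593957 ≈ 0.0594 m^2

0.0594 m^2


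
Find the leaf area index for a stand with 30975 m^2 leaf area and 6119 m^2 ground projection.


LAI = 30975 / 6119 = 5.0621 ≈ 5.06

5.06


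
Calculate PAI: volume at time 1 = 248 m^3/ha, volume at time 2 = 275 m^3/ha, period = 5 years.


PAI = (V2 - V1) / period = (275 - 248) / 5 = 27 / 5 = 5.40 m^3/ha/yr

5.40 m^3/ha/yr


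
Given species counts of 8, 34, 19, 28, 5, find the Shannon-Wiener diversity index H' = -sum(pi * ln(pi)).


Total N = 8 + 34 + 19 + 28 + 5 = 94
Per-species terms:
  p = 8/94 = 0.085106; ln(p) = -2.463858; p*ln(p) = 0.085106 * (-2.463858) = -0.209689
  p = 34/94 = 0.361702; ln(p) = -1.016935; p*ln(p) = 0.361702 * (-1.016935) = -0.367827
  p = 19/94 = 0.202128; ln(p) = -1.598854; p*ln(p) = 0.202128 * (-1.598854) = -0.323173
  p = 28/94 = 0.297872; ln(p) = -1.211091; p*ln(p) = 0.297872 * (-1.211091) = -0.360750
  p = 5/94 = 0.053191; ln(p) = -2.933866; p*ln(p) = 0.053191 * (-2.933866) = -0.156055
sum(p*ln(p)) = (-0.209689) + (-0.367827) + (-0.323173) + (-0.360750) + (-0.156055) = -1.417494
H' = -(-1.417494) = 1.417494 ≈ 1.4175

1.4175


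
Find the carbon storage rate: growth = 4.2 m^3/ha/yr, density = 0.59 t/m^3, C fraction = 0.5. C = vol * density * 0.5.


C = 4.2 * 0.59 * 0.5 = 1.239 ≈ 1.24 t C/ha/yr

1.24 t C/ha/yr


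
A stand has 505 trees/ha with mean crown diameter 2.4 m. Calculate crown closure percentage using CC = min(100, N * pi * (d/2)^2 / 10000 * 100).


(d/2)^2 = (2.4/2)^2 = 1.2^2 = 1.44
Crown area = 3.141593 * 1.44 = 4.52389 m^2
N * area / 10000 * 100 = 505 * 4.52389 / 10000 * 100 = 22.8456
CC = min(100, 22.8456) = 22.8456 ≈ 22.8%

22.8%


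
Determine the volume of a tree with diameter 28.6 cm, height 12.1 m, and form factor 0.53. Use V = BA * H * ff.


(D/200)^2 = (28.6/200)^2 = 0.143^2 = 0.020449
BA = 3.141593 * 0.020449 = 0.0642424 m^2
V = 0.0642424 * 12.1 * 0.53 = 0.411987 ≈ 0.412 m^3

0.412 m^3


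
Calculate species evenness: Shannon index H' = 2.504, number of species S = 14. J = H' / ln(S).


ln(14) = 2.63906
J = H' / ln(S) = 2.504 / 2.63906 = 0.948823 ≈ 0.9488

0.9488


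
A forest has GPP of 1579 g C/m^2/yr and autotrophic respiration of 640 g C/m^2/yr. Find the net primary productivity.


NPP = GPP - Ra = 1579 - 640 = 939 g C/m^2/yr

939 g C/m^2/yr


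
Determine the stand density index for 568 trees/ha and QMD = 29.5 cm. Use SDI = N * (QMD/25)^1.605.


QMD/25 = 29.5/25 = 1.18
(1.18)^1.605 = exp(1.605 * ln(1.18)) = exp(1.605 * 0.165514) = exp(0.265650) = 1.30428
SDI = 568 * 1.30428 = 740.831 ≈ 741

741
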